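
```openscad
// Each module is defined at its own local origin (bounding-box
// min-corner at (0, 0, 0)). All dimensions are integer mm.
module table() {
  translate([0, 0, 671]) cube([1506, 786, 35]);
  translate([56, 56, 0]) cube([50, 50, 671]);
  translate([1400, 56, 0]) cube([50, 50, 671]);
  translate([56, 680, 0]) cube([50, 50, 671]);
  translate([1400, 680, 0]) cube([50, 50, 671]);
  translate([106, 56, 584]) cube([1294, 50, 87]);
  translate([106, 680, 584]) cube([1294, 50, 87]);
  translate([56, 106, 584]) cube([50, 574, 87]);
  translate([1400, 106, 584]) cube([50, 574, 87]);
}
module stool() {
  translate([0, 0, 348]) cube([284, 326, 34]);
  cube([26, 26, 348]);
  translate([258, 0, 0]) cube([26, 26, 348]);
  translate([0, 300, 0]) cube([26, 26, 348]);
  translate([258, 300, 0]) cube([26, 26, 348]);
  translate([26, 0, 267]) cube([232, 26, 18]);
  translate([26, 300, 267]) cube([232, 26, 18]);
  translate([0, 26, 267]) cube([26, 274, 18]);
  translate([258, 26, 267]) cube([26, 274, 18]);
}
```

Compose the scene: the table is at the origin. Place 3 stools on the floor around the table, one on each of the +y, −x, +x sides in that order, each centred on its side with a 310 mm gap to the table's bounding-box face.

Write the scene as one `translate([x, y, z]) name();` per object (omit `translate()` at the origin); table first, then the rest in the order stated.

table();
translate([611, 1096, 0]) stool();
translate([-594, 230, 0]) stool();
translate([1816, 230, 0]) stool();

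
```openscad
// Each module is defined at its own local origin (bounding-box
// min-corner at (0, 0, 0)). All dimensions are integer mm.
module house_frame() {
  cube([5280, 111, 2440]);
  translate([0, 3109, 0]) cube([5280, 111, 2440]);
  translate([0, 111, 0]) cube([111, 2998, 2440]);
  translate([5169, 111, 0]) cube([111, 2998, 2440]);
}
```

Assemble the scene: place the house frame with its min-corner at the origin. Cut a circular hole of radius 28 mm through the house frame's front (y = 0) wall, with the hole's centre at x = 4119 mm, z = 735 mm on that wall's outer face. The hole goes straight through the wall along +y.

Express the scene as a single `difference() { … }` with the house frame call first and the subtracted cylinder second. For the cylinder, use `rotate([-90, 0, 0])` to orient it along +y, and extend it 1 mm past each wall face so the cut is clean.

difference() {
  house_frame();
  translate([4119, -1, 735]) rotate([-90, 0, 0]) cylinder(h = 113, r = 28);
}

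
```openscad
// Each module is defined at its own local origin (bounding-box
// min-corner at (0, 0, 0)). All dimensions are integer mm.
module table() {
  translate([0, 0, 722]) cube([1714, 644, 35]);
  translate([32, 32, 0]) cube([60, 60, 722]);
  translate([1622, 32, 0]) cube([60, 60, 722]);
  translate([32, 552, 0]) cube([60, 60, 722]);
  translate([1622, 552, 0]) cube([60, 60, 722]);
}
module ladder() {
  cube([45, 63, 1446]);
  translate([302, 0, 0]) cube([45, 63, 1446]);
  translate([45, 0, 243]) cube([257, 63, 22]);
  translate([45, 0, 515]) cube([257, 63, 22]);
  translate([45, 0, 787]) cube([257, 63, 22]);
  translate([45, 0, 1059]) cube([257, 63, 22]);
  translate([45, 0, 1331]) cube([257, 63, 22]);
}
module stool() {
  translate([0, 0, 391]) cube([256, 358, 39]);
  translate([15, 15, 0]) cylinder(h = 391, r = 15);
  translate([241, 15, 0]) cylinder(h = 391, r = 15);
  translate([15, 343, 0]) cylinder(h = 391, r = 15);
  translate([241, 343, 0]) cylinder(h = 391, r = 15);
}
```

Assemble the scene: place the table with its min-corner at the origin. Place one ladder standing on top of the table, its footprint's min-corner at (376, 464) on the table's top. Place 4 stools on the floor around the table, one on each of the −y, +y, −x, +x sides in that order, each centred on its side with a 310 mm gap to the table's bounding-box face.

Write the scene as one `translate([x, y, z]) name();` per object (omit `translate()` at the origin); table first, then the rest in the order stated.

table();
translate([376, 464, 757]) ladder();
translate([729, -668, 0]) stool();
translate([729, 954, 0]) stool();
translate([-566, 143, 0]) stool();
translate([2024, 143, 0]) stool();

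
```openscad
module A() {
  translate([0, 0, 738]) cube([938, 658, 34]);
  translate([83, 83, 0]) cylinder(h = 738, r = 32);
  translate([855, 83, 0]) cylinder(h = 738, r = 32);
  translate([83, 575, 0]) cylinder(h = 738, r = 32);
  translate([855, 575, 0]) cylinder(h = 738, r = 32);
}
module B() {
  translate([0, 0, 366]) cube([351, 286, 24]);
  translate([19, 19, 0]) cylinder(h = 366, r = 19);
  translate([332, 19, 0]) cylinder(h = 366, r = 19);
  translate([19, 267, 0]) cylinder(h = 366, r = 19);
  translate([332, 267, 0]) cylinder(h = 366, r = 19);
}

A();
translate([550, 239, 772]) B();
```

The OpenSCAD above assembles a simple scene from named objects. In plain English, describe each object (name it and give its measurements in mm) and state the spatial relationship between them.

A is a table with a 938×658 mm rectangular top, 34 mm thick, top surface at z = 772 mm, supported by four round legs of 64 mm diameter, each leg's bounding box inset 51 mm from the nearest pair of top edges, running from the floor.

B is a simple wooden stool: a rectangular seat 351 mm (x) by 286 mm (y), 24 mm thick, top face at z = 390 mm, on four round legs, each 38 mm in diameter. The legs rest on z = 0, each leg's axis is inset half a diameter from the nearest pair of seat edges (so the leg's bounding box is flush with the corner).

The stool is on top of the table.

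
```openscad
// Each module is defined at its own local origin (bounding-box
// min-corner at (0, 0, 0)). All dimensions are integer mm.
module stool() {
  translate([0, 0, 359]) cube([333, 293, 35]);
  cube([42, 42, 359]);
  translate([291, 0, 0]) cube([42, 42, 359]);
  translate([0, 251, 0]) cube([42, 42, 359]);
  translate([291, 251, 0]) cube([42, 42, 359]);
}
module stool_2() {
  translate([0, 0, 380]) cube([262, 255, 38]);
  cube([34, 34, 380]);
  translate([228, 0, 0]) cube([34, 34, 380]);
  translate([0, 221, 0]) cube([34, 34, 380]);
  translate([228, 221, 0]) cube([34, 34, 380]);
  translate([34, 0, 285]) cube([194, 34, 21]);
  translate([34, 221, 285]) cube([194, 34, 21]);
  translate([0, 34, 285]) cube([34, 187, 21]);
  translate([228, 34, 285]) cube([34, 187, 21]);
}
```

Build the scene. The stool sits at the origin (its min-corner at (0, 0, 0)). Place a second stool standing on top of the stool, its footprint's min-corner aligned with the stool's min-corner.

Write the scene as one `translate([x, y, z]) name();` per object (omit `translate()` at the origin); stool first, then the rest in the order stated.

stool();
translate([0, 0, 394]) stool_2();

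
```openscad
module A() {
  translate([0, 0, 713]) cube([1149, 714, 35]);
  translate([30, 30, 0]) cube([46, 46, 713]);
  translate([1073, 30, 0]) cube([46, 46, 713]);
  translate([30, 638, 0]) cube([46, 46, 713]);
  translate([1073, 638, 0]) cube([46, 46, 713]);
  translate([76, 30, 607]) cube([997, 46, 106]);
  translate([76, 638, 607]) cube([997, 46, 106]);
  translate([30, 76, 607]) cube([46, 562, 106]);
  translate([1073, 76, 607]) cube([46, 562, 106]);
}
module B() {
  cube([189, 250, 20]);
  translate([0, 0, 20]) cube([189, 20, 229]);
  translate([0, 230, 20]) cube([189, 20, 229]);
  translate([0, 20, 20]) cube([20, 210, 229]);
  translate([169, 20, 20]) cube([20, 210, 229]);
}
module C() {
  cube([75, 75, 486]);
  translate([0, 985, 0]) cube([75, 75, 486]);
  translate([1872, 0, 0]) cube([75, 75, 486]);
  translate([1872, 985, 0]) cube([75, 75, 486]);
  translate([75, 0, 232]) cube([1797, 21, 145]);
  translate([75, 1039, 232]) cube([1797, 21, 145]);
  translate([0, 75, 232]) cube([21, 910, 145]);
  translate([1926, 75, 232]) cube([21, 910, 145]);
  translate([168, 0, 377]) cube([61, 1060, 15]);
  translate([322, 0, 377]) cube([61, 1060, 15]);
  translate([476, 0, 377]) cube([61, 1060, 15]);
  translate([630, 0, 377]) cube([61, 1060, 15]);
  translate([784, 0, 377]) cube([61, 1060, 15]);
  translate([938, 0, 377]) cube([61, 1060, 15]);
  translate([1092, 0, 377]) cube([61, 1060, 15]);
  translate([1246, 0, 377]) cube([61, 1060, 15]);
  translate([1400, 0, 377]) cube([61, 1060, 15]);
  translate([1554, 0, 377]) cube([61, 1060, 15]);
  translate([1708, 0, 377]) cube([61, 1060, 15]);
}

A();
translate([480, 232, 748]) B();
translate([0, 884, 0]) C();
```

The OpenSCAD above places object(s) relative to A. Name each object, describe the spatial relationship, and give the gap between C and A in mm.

The bed frame's nearest face is 170 mm from the table's +y face.

A is a table. B is an open box. C is a bed frame. The open box is on top of the table, centred. The bed frame is on the floor beside the table on its +y side. The gap between the bed frame and the table is 170 mm.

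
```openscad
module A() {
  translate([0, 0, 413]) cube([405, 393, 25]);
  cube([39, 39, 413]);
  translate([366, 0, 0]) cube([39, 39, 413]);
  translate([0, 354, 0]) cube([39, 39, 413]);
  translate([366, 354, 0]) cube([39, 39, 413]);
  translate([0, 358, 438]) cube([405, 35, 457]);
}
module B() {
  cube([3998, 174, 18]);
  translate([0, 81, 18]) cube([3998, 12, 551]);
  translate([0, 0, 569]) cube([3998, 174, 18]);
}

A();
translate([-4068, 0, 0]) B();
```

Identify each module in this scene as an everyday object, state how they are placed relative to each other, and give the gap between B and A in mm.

A is a chair. B is an I-beam. The I-beam is on the floor beside the chair on its −x side. The gap between the I-beam and the chair is 70 mm.

The I-beam's nearest face is 70 mm from the chair's −x face.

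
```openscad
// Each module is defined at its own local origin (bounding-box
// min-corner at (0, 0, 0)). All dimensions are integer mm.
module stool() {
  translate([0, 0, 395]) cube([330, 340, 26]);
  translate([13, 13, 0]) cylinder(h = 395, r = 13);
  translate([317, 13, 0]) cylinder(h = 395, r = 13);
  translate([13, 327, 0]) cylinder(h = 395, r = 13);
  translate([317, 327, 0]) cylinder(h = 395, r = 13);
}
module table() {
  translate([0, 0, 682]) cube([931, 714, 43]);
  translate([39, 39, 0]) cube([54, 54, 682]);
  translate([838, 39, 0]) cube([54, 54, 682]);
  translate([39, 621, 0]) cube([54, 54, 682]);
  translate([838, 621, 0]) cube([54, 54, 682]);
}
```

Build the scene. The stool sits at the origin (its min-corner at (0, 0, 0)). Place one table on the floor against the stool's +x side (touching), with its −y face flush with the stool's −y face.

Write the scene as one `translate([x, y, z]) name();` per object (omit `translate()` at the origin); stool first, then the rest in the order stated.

stool();
translate([330, 0, 0]) table();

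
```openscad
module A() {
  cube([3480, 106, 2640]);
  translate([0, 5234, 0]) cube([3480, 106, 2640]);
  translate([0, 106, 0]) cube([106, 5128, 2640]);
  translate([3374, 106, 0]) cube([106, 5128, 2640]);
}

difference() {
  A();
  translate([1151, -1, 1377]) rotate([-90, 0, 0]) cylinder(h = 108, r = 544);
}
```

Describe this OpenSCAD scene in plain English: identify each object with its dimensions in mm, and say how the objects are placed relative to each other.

A is the wall frame of a small rectangular building: four walls, each 2640 mm tall and 106 mm thick, enclosing a footprint 3480 mm (x) by 5340 mm (y) outside-to-outside, with no floor or roof. The front and back walls (the −y and +y sides) span the full width; the two side walls fit between them.

The house frame has a circular hole of radius 544 mm through its front wall, centred at (x = 1151, z = 1377).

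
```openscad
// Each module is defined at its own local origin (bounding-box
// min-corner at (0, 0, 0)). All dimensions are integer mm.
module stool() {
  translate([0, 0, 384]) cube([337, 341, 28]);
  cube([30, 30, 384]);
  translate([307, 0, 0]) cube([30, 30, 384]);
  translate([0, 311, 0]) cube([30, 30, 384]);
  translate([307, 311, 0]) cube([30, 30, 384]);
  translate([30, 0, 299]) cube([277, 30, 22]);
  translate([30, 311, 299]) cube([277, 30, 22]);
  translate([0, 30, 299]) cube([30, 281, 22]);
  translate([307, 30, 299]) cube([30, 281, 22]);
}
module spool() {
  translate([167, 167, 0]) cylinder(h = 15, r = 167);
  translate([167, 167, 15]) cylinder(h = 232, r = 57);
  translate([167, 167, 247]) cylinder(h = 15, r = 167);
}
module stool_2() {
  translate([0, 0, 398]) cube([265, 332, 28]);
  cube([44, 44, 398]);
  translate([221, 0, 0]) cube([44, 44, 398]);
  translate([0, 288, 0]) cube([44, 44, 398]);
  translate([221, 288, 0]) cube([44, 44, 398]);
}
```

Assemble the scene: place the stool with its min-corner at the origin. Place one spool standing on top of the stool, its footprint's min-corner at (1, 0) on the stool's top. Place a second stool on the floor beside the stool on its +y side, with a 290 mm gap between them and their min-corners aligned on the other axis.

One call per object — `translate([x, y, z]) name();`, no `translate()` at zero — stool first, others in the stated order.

stool();
translate([1, 0, 412]) spool();
translate([0, 631, 0]) stool_2();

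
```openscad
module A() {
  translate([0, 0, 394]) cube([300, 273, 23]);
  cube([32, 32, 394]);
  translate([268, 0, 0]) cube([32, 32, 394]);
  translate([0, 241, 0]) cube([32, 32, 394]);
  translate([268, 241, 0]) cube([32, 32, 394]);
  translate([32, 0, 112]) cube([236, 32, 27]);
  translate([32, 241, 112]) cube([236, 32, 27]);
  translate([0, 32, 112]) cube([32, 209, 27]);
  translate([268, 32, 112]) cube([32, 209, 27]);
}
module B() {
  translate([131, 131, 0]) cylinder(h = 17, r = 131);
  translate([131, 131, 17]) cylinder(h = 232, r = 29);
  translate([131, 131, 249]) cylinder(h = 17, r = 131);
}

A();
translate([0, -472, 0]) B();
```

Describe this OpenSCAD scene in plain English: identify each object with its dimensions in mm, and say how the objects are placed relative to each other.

A is a four-legged stool. The seat is a 300×273×23 mm slab whose top surface is at z = 417 mm; four square legs, each 32×32 mm in cross-section, run from the floor (z = 0) to the underside of the seat, each flush with a corner of the seat. Four stretchers, 32 mm wide and 27 mm tall, connect adjacent legs with their undersides at z = 112 mm, each running between the inner faces of the legs it joins and aligned with the legs' outer faces on the other axis.

B is a spool: two coaxial disc flanges of radius 131 mm and thickness 17 mm, joined by a core cylinder of radius 29 mm and height 232 mm. The lower flange rests on z = 0 and the three cylinders share a vertical axis.

The spool is on the floor beside the stool on its −y side.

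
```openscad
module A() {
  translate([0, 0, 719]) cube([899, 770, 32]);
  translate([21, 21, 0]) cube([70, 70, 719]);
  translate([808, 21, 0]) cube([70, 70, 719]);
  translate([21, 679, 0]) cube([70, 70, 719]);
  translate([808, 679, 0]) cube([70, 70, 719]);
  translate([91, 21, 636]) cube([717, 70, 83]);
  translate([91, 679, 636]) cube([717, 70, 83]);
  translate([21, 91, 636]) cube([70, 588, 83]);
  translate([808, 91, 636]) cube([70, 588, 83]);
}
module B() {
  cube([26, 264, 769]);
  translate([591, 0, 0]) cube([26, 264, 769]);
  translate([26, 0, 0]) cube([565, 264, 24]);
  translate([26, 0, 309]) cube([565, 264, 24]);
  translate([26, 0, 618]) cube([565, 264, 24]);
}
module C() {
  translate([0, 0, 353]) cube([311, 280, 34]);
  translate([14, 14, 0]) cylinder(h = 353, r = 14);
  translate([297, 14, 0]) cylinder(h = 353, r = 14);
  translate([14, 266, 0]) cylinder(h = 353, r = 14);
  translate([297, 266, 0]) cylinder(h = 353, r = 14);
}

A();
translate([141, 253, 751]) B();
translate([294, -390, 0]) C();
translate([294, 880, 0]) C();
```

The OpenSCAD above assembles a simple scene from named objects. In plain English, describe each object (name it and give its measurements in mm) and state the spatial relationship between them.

A is a rectangular dining table. The top is 899×770×32 mm with its upper surface at z = 751 mm. It stands on four 70×70 mm square legs, each inset 21 mm from the nearest pair of top edges, running from the floor to the underside of the top. Four apron rails, 70 mm thick and 83 mm tall, run between adjacent legs with their top edges flush with the underside of the top and their outer faces flush with the legs' outer faces.

B is an open bookshelf. Two side panels, each 26 mm thick, 264 mm deep and 769 mm tall, stand 617 mm apart (outside-to-outside). Between them sit 3 shelves, each 24 mm thick and 264 mm deep, spanning the full gap between the sides. The bottom shelf rests on the floor (its underside at z = 0) and the clear gap between one shelf's top and the next shelf's underside is 285 mm.

C is a four-legged stool. The seat is 311×280 mm, 34 mm thick, top at z = 387 mm. It stands on four round legs, each 28 mm in diameter, from z = 0 to the seat underside, each leg's axis is inset half a diameter from the nearest pair of seat edges (so the leg's bounding box is flush with the corner).

The bookshelf is on top of the table, centred. Two stools sit around the table at the −y, +y sides.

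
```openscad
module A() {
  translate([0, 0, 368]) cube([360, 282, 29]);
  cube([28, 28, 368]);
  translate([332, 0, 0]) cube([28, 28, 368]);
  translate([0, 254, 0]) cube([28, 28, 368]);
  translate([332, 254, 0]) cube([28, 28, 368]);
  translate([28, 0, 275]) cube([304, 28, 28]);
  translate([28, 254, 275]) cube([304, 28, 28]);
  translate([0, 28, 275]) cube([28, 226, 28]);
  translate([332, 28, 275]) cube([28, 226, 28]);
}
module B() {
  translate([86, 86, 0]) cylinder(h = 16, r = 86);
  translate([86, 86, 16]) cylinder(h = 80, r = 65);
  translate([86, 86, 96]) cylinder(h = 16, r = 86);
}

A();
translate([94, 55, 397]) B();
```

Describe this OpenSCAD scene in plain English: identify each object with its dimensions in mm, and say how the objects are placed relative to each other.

A is a four-legged stool. The seat is a 360×282×29 mm slab whose top surface is at z = 397 mm; four square legs, each 28×28 mm in cross-section, run from the floor (z = 0) to the underside of the seat, each flush with a corner of the seat. Four stretchers, 28 mm wide and 28 mm tall, connect adjacent legs with their undersides at z = 275 mm, each running between the inner faces of the legs it joins and aligned with the legs' outer faces on the other axis.

B is a spool: two coaxial disc flanges of radius 86 mm and thickness 16 mm, joined by a core cylinder of radius 65 mm and height 80 mm. The lower flange rests on z = 0 and the three cylinders share a vertical axis.

The spool is on top of the stool, centred.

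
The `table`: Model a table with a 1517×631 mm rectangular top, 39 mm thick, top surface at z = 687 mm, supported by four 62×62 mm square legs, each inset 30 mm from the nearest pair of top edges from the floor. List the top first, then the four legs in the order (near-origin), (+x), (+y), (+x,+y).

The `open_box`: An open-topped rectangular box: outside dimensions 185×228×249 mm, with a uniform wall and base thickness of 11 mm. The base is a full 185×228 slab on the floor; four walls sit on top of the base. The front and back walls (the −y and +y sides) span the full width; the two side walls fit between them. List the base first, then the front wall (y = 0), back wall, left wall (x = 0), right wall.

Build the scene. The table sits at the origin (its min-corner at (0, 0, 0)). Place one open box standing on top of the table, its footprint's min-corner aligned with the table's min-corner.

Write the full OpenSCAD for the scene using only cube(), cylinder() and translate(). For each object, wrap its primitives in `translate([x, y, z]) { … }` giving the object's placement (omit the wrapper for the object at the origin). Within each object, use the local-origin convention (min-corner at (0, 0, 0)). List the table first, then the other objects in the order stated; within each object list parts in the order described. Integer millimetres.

translate([0, 0, 648]) cube([1517, 631, 39]);
translate([30, 30, 0]) cube([62, 62, 648]);
translate([1425, 30, 0]) cube([62, 62, 648]);
translate([30, 539, 0]) cube([62, 62, 648]);
translate([1425, 539, 0]) cube([62, 62, 648]);
translate([0, 0, 687]) {
  cube([185, 228, 11]);
  translate([0, 0, 11]) cube([185, 11, 238]);
  translate([0, 217, 11]) cube([185, 11, 238]);
  translate([0, 11, 11]) cube([11, 206, 238]);
  translate([174, 11, 11]) cube([11, 206, 238]);
}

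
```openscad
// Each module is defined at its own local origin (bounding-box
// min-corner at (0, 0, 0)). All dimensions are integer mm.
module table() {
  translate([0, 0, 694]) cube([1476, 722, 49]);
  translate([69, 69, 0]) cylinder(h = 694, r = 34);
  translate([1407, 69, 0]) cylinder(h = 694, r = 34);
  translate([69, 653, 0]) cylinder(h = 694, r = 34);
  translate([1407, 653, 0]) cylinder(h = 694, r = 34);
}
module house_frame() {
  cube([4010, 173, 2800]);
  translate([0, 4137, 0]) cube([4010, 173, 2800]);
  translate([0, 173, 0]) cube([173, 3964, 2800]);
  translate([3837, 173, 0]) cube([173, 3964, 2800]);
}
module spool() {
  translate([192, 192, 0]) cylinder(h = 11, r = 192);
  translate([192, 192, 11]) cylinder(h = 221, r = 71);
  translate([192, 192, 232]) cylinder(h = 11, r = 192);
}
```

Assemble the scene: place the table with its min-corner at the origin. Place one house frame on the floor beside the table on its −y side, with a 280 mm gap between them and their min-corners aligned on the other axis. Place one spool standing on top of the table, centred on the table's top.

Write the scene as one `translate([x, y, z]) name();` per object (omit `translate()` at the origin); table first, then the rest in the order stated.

table();
translate([0, -4590, 0]) house_frame();
translate([546, 169, 743]) spool();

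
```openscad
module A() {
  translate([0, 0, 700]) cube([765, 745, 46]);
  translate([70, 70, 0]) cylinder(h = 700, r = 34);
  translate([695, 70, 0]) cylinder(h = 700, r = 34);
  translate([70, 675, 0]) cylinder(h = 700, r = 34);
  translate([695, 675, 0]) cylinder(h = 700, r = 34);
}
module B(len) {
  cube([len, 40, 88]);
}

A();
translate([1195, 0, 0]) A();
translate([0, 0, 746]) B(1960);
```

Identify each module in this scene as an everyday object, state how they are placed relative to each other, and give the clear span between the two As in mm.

Second table starts at x = 1195; first ends at x = 765; clear span = 1195 − 765 = 430 mm.

A is a table. B is a beam. A beam spans the tops of two tables. The clear span between the two tables is 430 mm.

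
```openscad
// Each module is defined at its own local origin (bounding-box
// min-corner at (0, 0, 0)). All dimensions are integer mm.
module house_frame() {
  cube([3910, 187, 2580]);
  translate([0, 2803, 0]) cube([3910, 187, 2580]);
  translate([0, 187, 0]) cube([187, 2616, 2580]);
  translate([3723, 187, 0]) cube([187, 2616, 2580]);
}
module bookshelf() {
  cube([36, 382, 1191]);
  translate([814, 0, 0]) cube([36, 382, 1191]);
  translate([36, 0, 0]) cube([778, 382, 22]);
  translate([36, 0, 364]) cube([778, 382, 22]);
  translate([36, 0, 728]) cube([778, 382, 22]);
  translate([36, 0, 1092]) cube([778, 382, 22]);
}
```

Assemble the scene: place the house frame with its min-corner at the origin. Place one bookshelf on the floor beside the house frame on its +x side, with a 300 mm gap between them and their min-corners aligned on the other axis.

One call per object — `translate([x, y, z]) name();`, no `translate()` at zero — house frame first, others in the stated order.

house_frame();
translate([4210, 0, 0]) bookshelf();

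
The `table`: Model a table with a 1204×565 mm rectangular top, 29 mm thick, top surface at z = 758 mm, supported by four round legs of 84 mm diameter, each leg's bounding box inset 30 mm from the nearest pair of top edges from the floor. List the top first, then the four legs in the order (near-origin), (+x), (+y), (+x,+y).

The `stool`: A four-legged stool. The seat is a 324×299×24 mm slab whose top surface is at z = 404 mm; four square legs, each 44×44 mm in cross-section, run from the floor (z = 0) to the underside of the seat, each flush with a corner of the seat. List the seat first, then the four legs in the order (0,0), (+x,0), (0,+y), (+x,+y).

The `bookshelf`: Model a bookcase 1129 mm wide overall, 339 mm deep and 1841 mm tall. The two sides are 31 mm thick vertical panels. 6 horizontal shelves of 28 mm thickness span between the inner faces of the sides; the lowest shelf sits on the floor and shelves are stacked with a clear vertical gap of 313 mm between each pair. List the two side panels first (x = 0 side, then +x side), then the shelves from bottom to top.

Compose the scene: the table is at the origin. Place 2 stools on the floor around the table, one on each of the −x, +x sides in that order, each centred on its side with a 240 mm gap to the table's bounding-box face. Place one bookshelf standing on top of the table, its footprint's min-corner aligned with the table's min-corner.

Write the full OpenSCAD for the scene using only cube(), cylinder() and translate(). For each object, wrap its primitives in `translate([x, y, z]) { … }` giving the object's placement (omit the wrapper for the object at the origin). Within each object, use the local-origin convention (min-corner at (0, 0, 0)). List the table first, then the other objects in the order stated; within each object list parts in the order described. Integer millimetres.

translate([0, 0, 729]) cube([1204, 565, 29]);
translate([72, 72, 0]) cylinder(h = 729, r = 42);
translate([1132, 72, 0]) cylinder(h = 729, r = 42);
translate([72, 493, 0]) cylinder(h = 729, r = 42);
translate([1132, 493, 0]) cylinder(h = 729, r = 42);
translate([-564, 133, 0]) {
  translate([0, 0, 380]) cube([324, 299, 24]);
  cube([44, 44, 380]);
  translate([280, 0, 0]) cube([44, 44, 380]);
  translate([0, 255, 0]) cube([44, 44, 380]);
  translate([280, 255, 0]) cube([44, 44, 380]);
}
translate([1444, 133, 0]) {
  translate([0, 0, 380]) cube([324, 299, 24]);
  cube([44, 44, 380]);
  translate([280, 0, 0]) cube([44, 44, 380]);
  translate([0, 255, 0]) cube([44, 44, 380]);
  translate([280, 255, 0]) cube([44, 44, 380]);
}
translate([0, 0, 758]) {
  cube([31, 339, 1841]);
  translate([1098, 0, 0]) cube([31, 339, 1841]);
  translate([31, 0, 0]) cube([1067, 339, 28]);
  translate([31, 0, 341]) cube([1067, 339, 28]);
  translate([31, 0, 682]) cube([1067, 339, 28]);
  translate([31, 0, 1023]) cube([1067, 339, 28]);
  translate([31, 0, 1364]) cube([1067, 339, 28]);
  translate([31, 0, 1705]) cube([1067, 339, 28]);
}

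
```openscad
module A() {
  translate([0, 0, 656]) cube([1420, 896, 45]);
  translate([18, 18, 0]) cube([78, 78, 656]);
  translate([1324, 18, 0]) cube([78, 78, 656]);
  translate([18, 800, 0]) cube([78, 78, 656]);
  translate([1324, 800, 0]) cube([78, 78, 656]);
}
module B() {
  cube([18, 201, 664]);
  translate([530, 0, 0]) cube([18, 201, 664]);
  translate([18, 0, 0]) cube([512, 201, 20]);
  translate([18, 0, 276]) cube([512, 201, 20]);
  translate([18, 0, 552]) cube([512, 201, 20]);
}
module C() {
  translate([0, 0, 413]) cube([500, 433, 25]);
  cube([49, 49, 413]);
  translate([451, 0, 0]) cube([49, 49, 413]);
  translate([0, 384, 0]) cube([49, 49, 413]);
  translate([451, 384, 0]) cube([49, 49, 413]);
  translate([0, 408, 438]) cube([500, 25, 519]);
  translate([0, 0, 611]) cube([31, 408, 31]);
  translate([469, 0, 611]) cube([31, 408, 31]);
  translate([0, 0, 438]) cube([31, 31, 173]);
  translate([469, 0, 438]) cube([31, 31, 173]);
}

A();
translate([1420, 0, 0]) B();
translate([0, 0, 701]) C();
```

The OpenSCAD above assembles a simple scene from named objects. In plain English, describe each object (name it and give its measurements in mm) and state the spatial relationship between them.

A is a rectangular dining table. The top is 1420×896×45 mm with its upper surface at z = 701 mm. It stands on four 78×78 mm square legs, each inset 18 mm from the nearest pair of top edges, running from the floor to the underside of the top.

B is a bookshelf 548 mm wide overall, 201 mm deep and 664 mm tall. The two sides are 18 mm thick vertical panels. 3 horizontal shelves of 20 mm thickness span between the inner faces of the sides; the lowest shelf sits on the floor and shelves are stacked with a clear vertical gap of 256 mm between each pair.

C is a chair: 500×433 mm seat, 25 mm thick, top at z = 438 mm, on four 49 mm square corner legs flush with the seat edges. A 25 mm thick backrest slab spans the full seat width, extending 519 mm above the seat top, its back face flush with the seat's +y edge. Two armrests of 31×31 mm section run along each side from the seat's front edge to the front of the backrest, top faces 204 mm above the seat top and outer faces flush with the seat's x-edges; a 31×31 mm post under the front of each armrest stands on the seat at the front corner.

The bookshelf is against the table's +x side, with their −y faces flush. The chair is on top of the table.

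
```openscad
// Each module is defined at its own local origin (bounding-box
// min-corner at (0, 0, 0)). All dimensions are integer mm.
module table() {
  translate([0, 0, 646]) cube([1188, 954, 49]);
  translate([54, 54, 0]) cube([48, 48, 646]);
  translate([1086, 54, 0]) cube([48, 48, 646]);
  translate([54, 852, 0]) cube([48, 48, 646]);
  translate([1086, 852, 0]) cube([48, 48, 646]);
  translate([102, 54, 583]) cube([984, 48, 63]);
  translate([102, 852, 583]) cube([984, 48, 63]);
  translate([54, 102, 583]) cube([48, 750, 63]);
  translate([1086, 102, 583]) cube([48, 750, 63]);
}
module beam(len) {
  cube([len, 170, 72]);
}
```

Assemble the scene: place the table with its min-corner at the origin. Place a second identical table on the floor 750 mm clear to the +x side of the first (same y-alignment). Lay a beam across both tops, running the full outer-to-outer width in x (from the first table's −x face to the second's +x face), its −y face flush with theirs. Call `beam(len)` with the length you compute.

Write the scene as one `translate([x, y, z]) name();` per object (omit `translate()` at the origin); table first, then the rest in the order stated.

table();
translate([1938, 0, 0]) table();
translate([0, 0, 695]) beam(3126);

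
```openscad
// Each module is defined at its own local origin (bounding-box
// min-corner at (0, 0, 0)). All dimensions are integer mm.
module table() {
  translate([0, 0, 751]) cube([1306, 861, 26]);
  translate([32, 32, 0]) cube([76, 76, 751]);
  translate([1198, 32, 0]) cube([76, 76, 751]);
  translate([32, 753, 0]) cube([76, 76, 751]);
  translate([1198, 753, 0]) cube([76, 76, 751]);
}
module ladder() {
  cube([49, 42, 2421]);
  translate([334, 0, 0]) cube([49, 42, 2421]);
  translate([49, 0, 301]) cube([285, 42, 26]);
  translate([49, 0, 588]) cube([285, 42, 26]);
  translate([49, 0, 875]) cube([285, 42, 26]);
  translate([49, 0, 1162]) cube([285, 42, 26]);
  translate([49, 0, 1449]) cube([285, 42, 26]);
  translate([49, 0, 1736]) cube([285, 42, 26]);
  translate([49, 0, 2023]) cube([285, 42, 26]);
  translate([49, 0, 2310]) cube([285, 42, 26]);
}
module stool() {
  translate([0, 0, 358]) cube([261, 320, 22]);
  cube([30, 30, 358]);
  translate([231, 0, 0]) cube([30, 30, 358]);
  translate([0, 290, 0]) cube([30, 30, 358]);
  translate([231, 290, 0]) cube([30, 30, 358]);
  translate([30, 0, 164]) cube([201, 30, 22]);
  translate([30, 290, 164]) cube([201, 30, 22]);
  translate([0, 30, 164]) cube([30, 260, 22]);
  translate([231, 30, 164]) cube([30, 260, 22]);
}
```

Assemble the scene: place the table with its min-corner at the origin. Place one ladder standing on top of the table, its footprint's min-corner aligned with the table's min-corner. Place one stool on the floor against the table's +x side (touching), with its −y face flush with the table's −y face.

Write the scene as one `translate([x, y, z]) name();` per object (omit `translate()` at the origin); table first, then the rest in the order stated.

table();
translate([0, 0, 777]) ladder();
translate([1306, 0, 0]) stool();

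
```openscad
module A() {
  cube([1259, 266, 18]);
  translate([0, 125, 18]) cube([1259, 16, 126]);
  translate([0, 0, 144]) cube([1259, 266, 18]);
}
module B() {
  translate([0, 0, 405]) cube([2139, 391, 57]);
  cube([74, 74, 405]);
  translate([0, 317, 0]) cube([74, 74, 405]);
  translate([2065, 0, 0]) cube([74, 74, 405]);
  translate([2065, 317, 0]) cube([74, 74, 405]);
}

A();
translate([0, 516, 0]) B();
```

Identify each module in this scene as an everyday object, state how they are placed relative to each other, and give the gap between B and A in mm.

The bench's nearest face is 250 mm from the I-beam's +y face.

A is an I-beam. B is a bench. The bench is on the floor beside the I-beam on its +y side. The gap between the bench and the I-beam is 250 mm.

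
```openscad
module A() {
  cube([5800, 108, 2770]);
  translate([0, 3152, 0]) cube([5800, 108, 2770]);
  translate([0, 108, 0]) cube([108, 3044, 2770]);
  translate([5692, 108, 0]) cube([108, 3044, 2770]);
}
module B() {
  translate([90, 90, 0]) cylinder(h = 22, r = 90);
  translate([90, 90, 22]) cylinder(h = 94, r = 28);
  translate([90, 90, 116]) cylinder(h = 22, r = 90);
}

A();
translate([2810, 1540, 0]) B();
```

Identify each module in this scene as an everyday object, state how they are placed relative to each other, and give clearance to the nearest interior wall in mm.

A is a house frame. B is a spool. The spool sits inside the house frame, centred. The clearance to the nearest interior wall is 1432 mm.

Clearances: x = 2702, y = 1432; minimum 1432 mm.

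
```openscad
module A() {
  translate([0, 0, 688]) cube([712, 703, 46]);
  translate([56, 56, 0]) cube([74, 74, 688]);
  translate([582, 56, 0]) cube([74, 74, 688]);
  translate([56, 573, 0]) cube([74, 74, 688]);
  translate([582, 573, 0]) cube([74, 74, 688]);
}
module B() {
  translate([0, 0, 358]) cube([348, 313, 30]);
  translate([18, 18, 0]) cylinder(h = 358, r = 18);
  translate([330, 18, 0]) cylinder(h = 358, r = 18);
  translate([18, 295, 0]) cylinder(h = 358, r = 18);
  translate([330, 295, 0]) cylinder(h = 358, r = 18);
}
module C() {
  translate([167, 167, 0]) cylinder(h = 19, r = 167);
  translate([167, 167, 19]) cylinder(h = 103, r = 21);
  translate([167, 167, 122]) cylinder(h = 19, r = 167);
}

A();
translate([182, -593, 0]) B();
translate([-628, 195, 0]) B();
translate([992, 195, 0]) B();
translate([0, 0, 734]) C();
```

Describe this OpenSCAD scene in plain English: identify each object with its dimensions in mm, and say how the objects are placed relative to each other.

A is a table: top 712 mm (x) × 703 mm (y), 46 mm thick, upper face at z = 734 mm, on four 74×74 mm square legs, each inset 56 mm from the nearest pair of top edges, running from z = 0 to the bottom of the top.

B is a four-legged stool. The seat is 348×313 mm, 30 mm thick, top at z = 388 mm. It stands on four round legs, each 36 mm in diameter, from z = 0 to the seat underside, each leg's axis is inset half a diameter from the nearest pair of seat edges (so the leg's bounding box is flush with the corner).

C is a spool: two coaxial disc flanges of radius 167 mm and thickness 19 mm, joined by a core cylinder of radius 21 mm and height 103 mm. The lower flange rests on z = 0 and the three cylinders share a vertical axis.

Three stools sit around the table at the −y, −x, +x sides. The spool is on top of the table.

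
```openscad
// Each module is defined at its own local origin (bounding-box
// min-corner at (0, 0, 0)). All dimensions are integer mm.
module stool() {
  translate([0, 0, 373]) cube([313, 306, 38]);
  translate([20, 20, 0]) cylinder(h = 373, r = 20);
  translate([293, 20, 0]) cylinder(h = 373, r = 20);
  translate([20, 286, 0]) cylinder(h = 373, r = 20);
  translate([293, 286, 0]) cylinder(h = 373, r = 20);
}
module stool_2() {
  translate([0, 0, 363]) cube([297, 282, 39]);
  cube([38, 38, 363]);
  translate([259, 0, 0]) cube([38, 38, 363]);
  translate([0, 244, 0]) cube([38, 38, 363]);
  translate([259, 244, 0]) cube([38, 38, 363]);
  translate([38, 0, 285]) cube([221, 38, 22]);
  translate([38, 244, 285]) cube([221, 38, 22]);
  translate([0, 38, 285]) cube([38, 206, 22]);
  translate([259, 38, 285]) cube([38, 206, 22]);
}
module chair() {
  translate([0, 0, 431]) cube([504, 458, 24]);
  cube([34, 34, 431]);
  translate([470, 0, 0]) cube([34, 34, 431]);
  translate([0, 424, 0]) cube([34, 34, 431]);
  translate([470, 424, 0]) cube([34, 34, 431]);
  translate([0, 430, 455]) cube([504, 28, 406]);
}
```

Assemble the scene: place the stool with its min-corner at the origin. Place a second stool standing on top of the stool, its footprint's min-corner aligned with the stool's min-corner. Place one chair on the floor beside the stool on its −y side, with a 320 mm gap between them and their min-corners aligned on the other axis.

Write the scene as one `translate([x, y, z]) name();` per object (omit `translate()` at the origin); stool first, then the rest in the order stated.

stool();
translate([0, 0, 411]) stool_2();
translate([0, -778, 0]) chair();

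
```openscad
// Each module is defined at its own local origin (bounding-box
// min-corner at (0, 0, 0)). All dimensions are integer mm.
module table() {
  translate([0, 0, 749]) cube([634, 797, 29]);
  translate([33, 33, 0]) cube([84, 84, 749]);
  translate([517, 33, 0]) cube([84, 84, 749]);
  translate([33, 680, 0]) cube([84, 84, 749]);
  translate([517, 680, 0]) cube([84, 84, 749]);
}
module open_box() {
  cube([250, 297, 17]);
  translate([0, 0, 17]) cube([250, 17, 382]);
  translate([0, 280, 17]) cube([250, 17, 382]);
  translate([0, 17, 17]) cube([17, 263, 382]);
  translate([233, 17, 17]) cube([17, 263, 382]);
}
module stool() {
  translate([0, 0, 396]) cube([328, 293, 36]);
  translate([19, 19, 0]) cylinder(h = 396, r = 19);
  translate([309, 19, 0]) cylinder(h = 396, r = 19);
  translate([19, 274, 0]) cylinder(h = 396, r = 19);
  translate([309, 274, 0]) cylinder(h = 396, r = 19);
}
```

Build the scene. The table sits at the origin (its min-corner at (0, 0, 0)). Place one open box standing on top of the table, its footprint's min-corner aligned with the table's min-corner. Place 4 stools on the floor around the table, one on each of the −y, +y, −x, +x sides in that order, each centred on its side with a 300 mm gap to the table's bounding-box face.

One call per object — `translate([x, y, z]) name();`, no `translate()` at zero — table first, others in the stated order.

table();
translate([0, 0, 778]) open_box();
translate([153, -593, 0]) stool();
translate([153, 1097, 0]) stool();
translate([-628, 252, 0]) stool();
translate([934, 252, 0]) stool();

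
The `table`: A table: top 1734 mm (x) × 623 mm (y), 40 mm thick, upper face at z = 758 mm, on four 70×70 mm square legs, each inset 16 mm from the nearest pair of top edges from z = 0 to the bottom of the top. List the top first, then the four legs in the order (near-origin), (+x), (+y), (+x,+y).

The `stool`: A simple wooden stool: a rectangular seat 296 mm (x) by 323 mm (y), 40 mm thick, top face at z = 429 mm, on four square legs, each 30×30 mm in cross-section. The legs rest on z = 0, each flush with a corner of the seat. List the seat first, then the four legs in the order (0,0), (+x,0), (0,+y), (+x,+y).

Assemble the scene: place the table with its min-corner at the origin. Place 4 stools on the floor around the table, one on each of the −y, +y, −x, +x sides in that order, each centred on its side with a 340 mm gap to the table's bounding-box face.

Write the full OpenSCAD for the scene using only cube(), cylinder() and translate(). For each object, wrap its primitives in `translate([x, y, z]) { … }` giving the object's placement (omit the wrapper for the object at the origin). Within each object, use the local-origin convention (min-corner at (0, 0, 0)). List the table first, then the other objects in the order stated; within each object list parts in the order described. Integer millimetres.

translate([0, 0, 718]) cube([1734, 623, 40]);
translate([16, 16, 0]) cube([70, 70, 718]);
translate([1648, 16, 0]) cube([70, 70, 718]);
translate([16, 537, 0]) cube([70, 70, 718]);
translate([1648, 537, 0]) cube([70, 70, 718]);
translate([719, -663, 0]) {
  translate([0, 0, 389]) cube([296, 323, 40]);
  cube([30, 30, 389]);
  translate([266, 0, 0]) cube([30, 30, 389]);
  translate([0, 293, 0]) cube([30, 30, 389]);
  translate([266, 293, 0]) cube([30, 30, 389]);
}
translate([719, 963, 0]) {
  translate([0, 0, 389]) cube([296, 323, 40]);
  cube([30, 30, 389]);
  translate([266, 0, 0]) cube([30, 30, 389]);
  translate([0, 293, 0]) cube([30, 30, 389]);
  translate([266, 293, 0]) cube([30, 30, 389]);
}
translate([-636, 150, 0]) {
  translate([0, 0, 389]) cube([296, 323, 40]);
  cube([30, 30, 389]);
  translate([266, 0, 0]) cube([30, 30, 389]);
  translate([0, 293, 0]) cube([30, 30, 389]);
  translate([266, 293, 0]) cube([30, 30, 389]);
}
translate([2074, 150, 0]) {
  translate([0, 0, 389]) cube([296, 323, 40]);
  cube([30, 30, 389]);
  translate([266, 0, 0]) cube([30, 30, 389]);
  translate([0, 293, 0]) cube([30, 30, 389]);
  translate([266, 293, 0]) cube([30, 30, 389]);
}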